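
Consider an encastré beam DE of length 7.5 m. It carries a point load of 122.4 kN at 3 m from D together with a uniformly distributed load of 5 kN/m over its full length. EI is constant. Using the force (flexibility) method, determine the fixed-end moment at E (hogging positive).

Take the two fixed-end moments M_D, M_E as redundants; the released structure is the simple span DE.
Simple-span end rotations at D and E under the given loads:
  at D: point load 122.4 at a = 3: Pab(L + b)/(6LEI) = 440.6/EI
  at E: point load 122.4 at a = 3: Pab(L + a)/(6LEI) = 385.6/EI
  at D: UDL 5: wL³/(24EI) = 87.89/EI
  at E: UDL 5: wL³/(24EI) = 87.89/EI
  θ_D0 = 528.5/EI,  θ_E0 = 473.5/EI
Flexibility coefficients: a unit moment at one end gives L/(3EI) there and L/(6EI) at the far end, so f₁₁ = f₂₂ = 2.5/EI and f₁₂ = f₂₁ = 1.25/EI.
Compatibility — zero rotation at each built-in end:
  2.5 M_D + 1.25 M_E = 528.5
  1.25 M_D + 2.5 M_E = 473.5
Solving the pair gives M_D = 155.6 kN·m and M_E = 111.6 kN·m (hogging).

M_E = 111.6 kN·m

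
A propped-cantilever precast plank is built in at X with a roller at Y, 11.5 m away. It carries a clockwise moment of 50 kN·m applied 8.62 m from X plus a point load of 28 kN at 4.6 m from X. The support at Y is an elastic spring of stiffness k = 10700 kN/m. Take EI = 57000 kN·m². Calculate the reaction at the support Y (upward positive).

Remove the prop at Y; the released (primary) structure is a cantilever built in at X.
Free-end deflection of the primary structure under the applied loading (downward +):
  clockwise couple 50 at a = 8.62: M₀a(2L − a)/(2EI) = 3099/EI
  point load 28 at a = 4.6: Pa²(3L − a)/(6EI) = 2953/EI
  δ_0 = 6051/EI
Tip deflection under a unit load at Y: L³/(3EI) = 507/EI.
With EI = 57000 kN·m²: δ_0 = 0.10617 m and δ_{YY} = 0.008894 m/kN.
Compatibility — the spring shortens by R_Y/k under the reaction it provides: δ_0 − R_Y·δ_{YY} = R_Y/k. With 1/k = 0.000093 m/kN, R_Y = δ_0 / (δ_{YY} + 1/k) = 0.10617 / (0.008894 + 0.000093) = 11.81 kN.

R_Y = 11.81 kN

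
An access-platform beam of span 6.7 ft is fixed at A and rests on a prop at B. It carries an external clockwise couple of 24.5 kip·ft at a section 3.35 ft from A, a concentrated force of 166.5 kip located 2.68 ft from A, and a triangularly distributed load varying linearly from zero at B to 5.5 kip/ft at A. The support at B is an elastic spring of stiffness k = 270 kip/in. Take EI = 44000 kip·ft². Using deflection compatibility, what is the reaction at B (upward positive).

Take the reaction at B as the redundant and release it; the primary structure is a cantilever fixed at A.
Deflection at B on the released cantilever, summing each load's contribution:
  clockwise couple 24.5 at a = 3.35: M₀a(2L − a)/(2EI) = 412.4/EI
  point load 166.5 at a = 2.68: Pa²(3L − a)/(6EI) = 3472/EI
  triangular load, peak 5.5 at the fixed end: w₀L⁴/(30EI) = 369.4/EI
  δ_0 = 4254/EI
Flexibility coefficient — unit upward force at B: δ_{BB} = L³/(3EI) = 100.3/EI.
With EI = 44000 kip·ft²: δ_0 = 0.096679 ft and δ_{BB} = 0.002279 ft/kip.
Compatibility — the spring shortens by R_B/k under the reaction it provides: δ_0 − R_B·δ_{BB} = R_B/k. With 1/k = 1/(270×12) ft/kip = 0.000309 ft/kip, R_B = δ_0 / (δ_{BB} + 1/k) = 0.096679 / (0.002279 + 0.000309) = 37.37 kip.

R_B = 37.37 kip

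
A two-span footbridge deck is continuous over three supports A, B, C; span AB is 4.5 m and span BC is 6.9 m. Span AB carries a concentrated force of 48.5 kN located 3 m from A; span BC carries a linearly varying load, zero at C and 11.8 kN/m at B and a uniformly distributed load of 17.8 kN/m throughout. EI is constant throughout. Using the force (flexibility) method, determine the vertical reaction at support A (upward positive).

Take M_B as the redundant. Released structure: two simple spans AB and BC with a hinge at B.
Discontinuity in slope at B on the released structure — sum the simple-span end rotations:
  span AB: point load 48.5 at a = 3: Pab(L + a)/(6LEI) = 60.62/EI
  span BC: triangular load, peak 11.8: w₀L³/(45EI) = 86.14/EI
  span BC: UDL 17.8: wL³/(24EI) = 243.6/EI
  relative rotation θ_0 = (60.62 + 329.8)/EI = 390.4/EI
A unit hogging moment at B produces rotation L₁/(3EI) + L₂/(3EI) = 3.8/EI.
Slope continuity at B: θ_0 = M_B·3.8/EI, so M_B = 390.4/3.8 = 102.7 kN·m (hogging).
Span AB, ΣM about A with M_B applied at B: R_B^{AB}·4.5 = 145.5 + 102.7, so R_B^{AB} = 55.16 kN and R_A = 48.5 − 55.16 = -6.664 kN.

R_A = -6.664 kN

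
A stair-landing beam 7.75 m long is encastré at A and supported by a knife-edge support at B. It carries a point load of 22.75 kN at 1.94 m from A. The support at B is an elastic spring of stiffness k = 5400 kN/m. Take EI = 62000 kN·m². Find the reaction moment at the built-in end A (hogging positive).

Choose R_B as the redundant. The primary structure is the cantilever fixed at A.
Downward deflection at the released point B due to the loads:
  point load 22.75 at a = 1.94: Pa²(3L − a)/(6EI) = 304.1/EI
Flexibility coefficient — unit upward force at B: δ_{BB} = L³/(3EI) = 155.2/EI.
With EI = 62000 kN·m²: δ_0 = 0.004905 m and δ_{BB} = 0.002503 m/kN.
Compatibility — the spring shortens by R_B/k under the reaction it provides: δ_0 − R_B·δ_{BB} = R_B/k. With 1/k = 0.000185 m/kN, R_B = δ_0 / (δ_{BB} + 1/k) = 0.004905 / (0.002503 + 0.000185) = 1.825 kN.
Moment equilibrium about A: M_A = Σ(load moments about A) − R_B·L = 44.13 − 1.825×7.75 = 29.99 kN·m.

M_A = 29.99 kN·m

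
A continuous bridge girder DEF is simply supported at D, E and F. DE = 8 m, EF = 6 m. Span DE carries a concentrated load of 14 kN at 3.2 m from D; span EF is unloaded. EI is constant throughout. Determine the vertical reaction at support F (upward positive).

Release continuity at E by inserting a hinge; the redundant is the internal moment M_E. The primary structure is two simply-supported spans DE and EF.
End slopes at the hinge E, treating each span as simply supported:
  span DE: point load 14 at a = 3.2: Pab(L + a)/(6LEI) = 50.18/EI
  relative rotation θ_0 = (50.18 + 0)/EI = 50.18/EI
A unit hogging moment at E produces rotation L₁/(3EI) + L₂/(3EI) = 4.667/EI.
Slope continuity at E: θ_0 = M_E·4.667/EI, so M_E = 50.18/4.667 = 10.75 kN·m (hogging).
Span EF, ΣM about F: R_E^{EF}·6 = 0 + 10.75, so R_E^{EF} = 1.792 kN and R_F = 0 − 1.792 = -1.792 kN.

R_F = -1.792 kN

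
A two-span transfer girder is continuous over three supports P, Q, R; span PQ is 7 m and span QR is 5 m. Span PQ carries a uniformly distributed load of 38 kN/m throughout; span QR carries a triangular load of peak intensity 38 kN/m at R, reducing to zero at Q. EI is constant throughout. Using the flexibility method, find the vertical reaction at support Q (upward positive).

Insert a hinge at Q; M_Q is the redundant, and each span becomes simply supported.
Rotations at Q on the released spans (each span's end-slope, ×1/EI):
  span PQ: UDL 38: wL³/(24EI) = 543.1/EI
  span QR: triangular load, peak 38: 7w₀L³/(360EI) = 92.36/EI
  relative rotation θ_0 = (543.1 + 92.36)/EI = 635.4/EI
A unit hogging moment at Q produces rotation L₁/(3EI) + L₂/(3EI) = 4/EI.
Slope continuity at Q: θ_0 = M_Q·4/EI, so M_Q = 635.4/4 = 158.9 kN·m (hogging).
Span PQ, ΣM about P with M_Q applied at Q: R_Q^{PQ}·7 = 931 + 158.9, so R_Q^{PQ} = 155.7 kN and R_P = 266 − 155.7 = 110.3 kN.
Span QR, ΣM about R: R_Q^{QR}·5 = 158.3 + 158.9, so R_Q^{QR} = 63.44 kN and R_R = 95 − 63.44 = 31.56 kN.
R_Q = 155.7 + 63.44 = 219.1 kN.

R_Q = 219.1 kN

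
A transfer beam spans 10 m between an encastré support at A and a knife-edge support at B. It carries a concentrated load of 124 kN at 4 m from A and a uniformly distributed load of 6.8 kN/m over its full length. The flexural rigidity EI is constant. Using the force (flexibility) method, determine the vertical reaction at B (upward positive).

Choose R_B as the redundant. The primary structure is the cantilever fixed at A.
Deflection at B on the released cantilever, summing each load's contribution:
  point load 124 at a = 4: Pa²(3L − a)/(6EI) = 8597/EI
  UDL 6.8: wL⁴/(8EI) = 8500/EI
  δ_0 = 17097/EI
Tip deflection under a unit load at B: L³/(3EI) = 333.3/EI.
Compatibility at B: δ_0 − R_B·δ_{BB} = 0, so R_B = 17097/333.3 = 51.29 kN.

R_B = 51.29 kN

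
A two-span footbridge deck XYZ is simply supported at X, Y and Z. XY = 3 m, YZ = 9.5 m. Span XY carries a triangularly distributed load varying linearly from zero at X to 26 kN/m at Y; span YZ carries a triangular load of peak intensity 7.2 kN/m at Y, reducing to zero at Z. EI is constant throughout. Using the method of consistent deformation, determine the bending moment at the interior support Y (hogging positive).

Release continuity at Y by inserting a hinge; the redundant is the internal moment M_Y. The primary structure is two simply-supported spans XY and YZ.
Discontinuity in slope at Y on the released structure — sum the simple-span end rotations:
  span XY: triangular load, peak 26: w₀L³/(45EI) = 15.6/EI
  span YZ: triangular load, peak 7.2: w₀L³/(45EI) = 137.2/EI
  relative rotation θ_0 = (15.6 + 137.2)/EI = 152.8/EI
A unit hogging moment at Y produces rotation L₁/(3EI) + L₂/(3EI) = 4.167/EI.
Slope continuity at Y: θ_0 = M_Y·4.167/EI, so M_Y = 152.8/4.167 = 36.67 kN·m (hogging).

M_Y = 36.67 kN·m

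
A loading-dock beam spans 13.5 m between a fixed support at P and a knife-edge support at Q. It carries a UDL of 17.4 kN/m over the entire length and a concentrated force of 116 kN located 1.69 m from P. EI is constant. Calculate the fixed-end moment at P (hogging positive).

M_P = 557.2 kN·m

Remove the prop at Q; the released (primary) structure is a cantilever built in at P.
Free-end deflection of the primary structure under the applied loading (downward +):
  UDL 17.4: wL⁴/(8EI) = 72243/EI
  point load 116 at a = 1.69: Pa²(3L − a)/(6EI) = 2143/EI
  δ_0 = 74386/EI
Tip deflection under a unit load at Q: L³/(3EI) = 820.1/EI.
Compatibility at Q: δ_0 − R_Q·δ_{QQ} = 0, so R_Q = 74386/820.1 = 90.7 kN.
Moment equilibrium about P: M_P = Σ(load moments about P) − R_Q·L = 1782 − 90.7×13.5 = 557.2 kN·m.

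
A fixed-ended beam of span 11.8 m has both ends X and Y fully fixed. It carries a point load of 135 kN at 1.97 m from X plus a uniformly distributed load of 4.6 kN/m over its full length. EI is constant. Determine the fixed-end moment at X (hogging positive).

Take the two fixed-end moments M_X, M_Y as redundants; the released structure is the simple span XY.
End rotations of the released simple span under the applied load (×1/EI):
  at X: point load 135 at a = 1.97: Pab(L + b)/(6LEI) = 798.7/EI
  at Y: point load 135 at a = 1.97: Pab(L + a)/(6LEI) = 508.5/EI
  at X: UDL 4.6: wL³/(24EI) = 314.9/EI
  at Y: UDL 4.6: wL³/(24EI) = 314.9/EI
  θ_X0 = 1114/EI,  θ_Y0 = 823.4/EI
Flexibility coefficients: a unit moment at one end gives L/(3EI) there and L/(6EI) at the far end, so f₁₁ = f₂₂ = 3.933/EI and f₁₂ = f₂₁ = 1.967/EI.
Compatibility — zero rotation at each built-in end:
  3.933 M_X + 1.967 M_Y = 1114
  1.967 M_X + 3.933 M_Y = 823.4
Solving the pair gives M_X = 237.9 kN·m and M_Y = 90.36 kN·m (hogging).

M_X = 237.9 kN·m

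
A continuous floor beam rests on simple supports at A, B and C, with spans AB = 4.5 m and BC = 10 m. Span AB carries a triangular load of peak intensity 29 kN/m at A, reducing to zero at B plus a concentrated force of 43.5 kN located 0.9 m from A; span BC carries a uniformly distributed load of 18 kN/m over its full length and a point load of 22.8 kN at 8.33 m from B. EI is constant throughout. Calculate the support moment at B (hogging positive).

M_B = 184.4 kN·m

Release continuity at B by inserting a hinge; the redundant is the internal moment M_B. The primary structure is two simply-supported spans AB and BC.
End slopes at the hinge B, treating each span as simply supported:
  span AB: triangular load, peak 29: 7w₀L³/(360EI) = 51.38/EI
  span AB: point load 43.5 at a = 0.9: Pab(L + a)/(6LEI) = 28.19/EI
  span BC: UDL 18: wL³/(24EI) = 750/EI
  span BC: point load 22.8 at a = 8.33: Pab(L + b)/(6LEI) = 61.69/EI
  relative rotation θ_0 = (79.57 + 811.7)/EI = 891.3/EI
A unit hogging moment at B produces rotation L₁/(3EI) + L₂/(3EI) = 4.833/EI.
Slope continuity at B: θ_0 = M_B·4.833/EI, so M_B = 891.3/4.833 = 184.4 kN·m (hogging).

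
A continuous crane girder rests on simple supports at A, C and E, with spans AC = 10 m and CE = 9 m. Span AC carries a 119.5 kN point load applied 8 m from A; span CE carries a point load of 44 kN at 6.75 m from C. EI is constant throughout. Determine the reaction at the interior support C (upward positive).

Release continuity at C by inserting a hinge; the redundant is the internal moment M_C. The primary structure is two simply-supported spans AC and CE.
Discontinuity in slope at C on the released structure — sum the simple-span end rotations:
  span AC: point load 119.5 at a = 8: Pab(L + a)/(6LEI) = 573.6/EI
  span CE: point load 44 at a = 6.75: Pab(L + b)/(6LEI) = 139.2/EI
  relative rotation θ_0 = (573.6 + 139.2)/EI = 712.8/EI
A unit hogging moment at C produces rotation L₁/(3EI) + L₂/(3EI) = 6.333/EI.
Compatibility: M_C·(L₁+L₂)/(3EI) = θ_0, giving M_C = 112.6 kN·m (hogging).
Span AC, ΣM about A with M_C applied at C: R_C^{AC}·10 = 956 + 112.6, so R_C^{AC} = 106.9 kN and R_A = 119.5 − 106.9 = 12.64 kN.
Span CE, ΣM about E: R_C^{CE}·9 = 99 + 112.6, so R_C^{CE} = 23.51 kN and R_E = 44 − 23.51 = 20.49 kN.
R_C = 106.9 + 23.51 = 130.4 kN.

R_C = 130.4 kN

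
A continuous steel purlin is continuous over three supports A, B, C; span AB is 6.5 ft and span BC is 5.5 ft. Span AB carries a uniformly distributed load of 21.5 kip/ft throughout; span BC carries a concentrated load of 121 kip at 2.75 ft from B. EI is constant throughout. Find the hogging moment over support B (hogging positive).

Insert a hinge at B; M_B is the redundant, and each span becomes simply supported.
End slopes at the hinge B, treating each span as simply supported:
  span AB: UDL 21.5: wL³/(24EI) = 246/EI
  span BC: point load 121 at a = 2.75: Pab(L + b)/(6LEI) = 228.8/EI
  relative rotation θ_0 = (246 + 228.8)/EI = 474.8/EI
A unit hogging moment at B produces rotation L₁/(3EI) + L₂/(3EI) = 4/EI.
Compatibility: M_B·(L₁+L₂)/(3EI) = θ_0, giving M_B = 118.7 kip·ft (hogging).

M_B = 118.7 kip·ft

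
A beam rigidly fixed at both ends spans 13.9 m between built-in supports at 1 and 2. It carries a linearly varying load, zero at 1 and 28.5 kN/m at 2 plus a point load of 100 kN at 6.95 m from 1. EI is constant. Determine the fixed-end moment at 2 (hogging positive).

M_2 = 449.1 kN·m

Release both end moments; the primary structure is a simply-supported span 12 with redundants M_1 and M_2.
On the primary (simply-supported) span, the end slopes from the loading are:
  at 1: triangular load, peak 28.5: 7w₀L³/(360EI) = 1488/EI
  at 2: triangular load, peak 28.5: w₀L³/(45EI) = 1701/EI
  at 1: point load 100 at a = 6.95: Pab(L + b)/(6LEI) = 1208/EI
  at 2: point load 100 at a = 6.95: Pab(L + a)/(6LEI) = 1208/EI
  θ_10 = 2696/EI,  θ_20 = 2908/EI
Flexibility coefficients: a unit moment at one end gives L/(3EI) there and L/(6EI) at the far end, so f₁₁ = f₂₂ = 4.633/EI and f₁₂ = f₂₁ = 2.317/EI.
Compatibility — zero rotation at each built-in end:
  4.633 M_1 + 2.317 M_2 = 2696
  2.317 M_1 + 4.633 M_2 = 2908
Solving the pair gives M_1 = 357.3 kN·m and M_2 = 449.1 kN·m (hogging).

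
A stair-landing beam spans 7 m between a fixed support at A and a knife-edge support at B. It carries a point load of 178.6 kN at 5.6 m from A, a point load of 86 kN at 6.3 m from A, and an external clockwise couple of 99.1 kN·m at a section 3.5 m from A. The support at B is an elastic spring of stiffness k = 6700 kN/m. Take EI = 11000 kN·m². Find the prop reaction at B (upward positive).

R_B = 211.8 kN

Choose R_B as the redundant. The primary structure is the cantilever fixed at A.
Downward deflection at the released point B due to the loads:
  point load 178.6 at a = 5.6: Pa²(3L − a)/(6EI) = 14376/EI
  point load 86 at a = 6.3: Pa²(3L − a)/(6EI) = 8363/EI
  clockwise couple 99.1 at a = 3.5: M₀a(2L − a)/(2EI) = 1821/EI
  δ_0 = 24559/EI
Flexibility coefficient — unit upward force at B: δ_{BB} = L³/(3EI) = 114.3/EI.
With EI = 11000 kN·m²: δ_0 = 2.2327 m and δ_{BB} = 0.010394 m/kN.
Compatibility — the spring shortens by R_B/k under the reaction it provides: δ_0 − R_B·δ_{BB} = R_B/k. With 1/k = 0.000149 m/kN, R_B = δ_0 / (δ_{BB} + 1/k) = 2.2327 / (0.010394 + 0.000149) = 211.8 kN.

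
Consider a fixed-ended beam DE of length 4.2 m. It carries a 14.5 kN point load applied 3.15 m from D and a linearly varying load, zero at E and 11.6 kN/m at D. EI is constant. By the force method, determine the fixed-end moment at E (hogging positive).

M_E = 15.38 kN·m

Take the two fixed-end moments M_D, M_E as redundants; the released structure is the simple span DE.
End rotations of the released simple span under the applied load (×1/EI):
  at D: point load 14.5 at a = 3.15: Pab(L + b)/(6LEI) = 9.991/EI
  at E: point load 14.5 at a = 3.15: Pab(L + a)/(6LEI) = 13.99/EI
  at D: triangular load, peak 11.6: w₀L³/(45EI) = 19.1/EI
  at E: triangular load, peak 11.6: 7w₀L³/(360EI) = 16.71/EI
  θ_D0 = 29.09/EI,  θ_E0 = 30.7/EI
Flexibility coefficients: a unit moment at one end gives L/(3EI) there and L/(6EI) at the far end, so f₁₁ = f₂₂ = 1.4/EI and f₁₂ = f₂₁ = 0.7/EI.
Compatibility — zero rotation at each built-in end:
  1.4 M_D + 0.7 M_E = 29.09
  0.7 M_D + 1.4 M_E = 30.7
Solving the pair gives M_D = 13.09 kN·m and M_E = 15.38 kN·m (hogging).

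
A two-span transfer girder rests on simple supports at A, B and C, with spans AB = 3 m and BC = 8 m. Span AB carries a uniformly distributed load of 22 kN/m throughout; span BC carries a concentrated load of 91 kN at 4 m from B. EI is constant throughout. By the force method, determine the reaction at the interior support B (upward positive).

Take M_B as the redundant. Released structure: two simple spans AB and BC with a hinge at B.
End slopes at the hinge B, treating each span as simply supported:
  span AB: UDL 22: wL³/(24EI) = 24.75/EI
  span BC: point load 91 at a = 4: Pab(L + b)/(6LEI) = 364/EI
  relative rotation θ_0 = (24.75 + 364)/EI = 388.8/EI
A unit hogging moment at B produces rotation L₁/(3EI) + L₂/(3EI) = 3.667/EI.
Compatibility: M_B·(L₁+L₂)/(3EI) = θ_0, giving M_B = 106 kN·m (hogging).
Span AB, ΣM about A with M_B applied at B: R_B^{AB}·3 = 99 + 106, so R_B^{AB} = 68.34 kN and R_A = 66 − 68.34 = -2.341 kN.
Span BC, ΣM about C: R_B^{BC}·8 = 364 + 106, so R_B^{BC} = 58.75 kN and R_C = 91 − 58.75 = 32.25 kN.
R_B = 68.34 + 58.75 = 127.1 kN.

R_B = 127.1 kN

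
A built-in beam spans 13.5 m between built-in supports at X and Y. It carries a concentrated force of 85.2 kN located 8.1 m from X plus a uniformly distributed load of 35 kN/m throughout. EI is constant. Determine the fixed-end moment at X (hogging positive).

Take the two fixed-end moments M_X, M_Y as redundants; the released structure is the simple span XY.
End rotations of the released simple span under the applied load (×1/EI):
  at X: point load 85.2 at a = 8.1: Pab(L + b)/(6LEI) = 869.6/EI
  at Y: point load 85.2 at a = 8.1: Pab(L + a)/(6LEI) = 993.8/EI
  at X: UDL 35: wL³/(24EI) = 3588/EI
  at Y: UDL 35: wL³/(24EI) = 3588/EI
  θ_X0 = 4458/EI,  θ_Y0 = 4582/EI
Flexibility coefficients: a unit moment at one end gives L/(3EI) there and L/(6EI) at the far end, so f₁₁ = f₂₂ = 4.5/EI and f₁₂ = f₂₁ = 2.25/EI.
Compatibility — zero rotation at each built-in end:
  4.5 M_X + 2.25 M_Y = 4458
  2.25 M_X + 4.5 M_Y = 4582
Solving the pair gives M_X = 642 kN·m and M_Y = 697.2 kN·m (hogging).

M_X = 642 kN·m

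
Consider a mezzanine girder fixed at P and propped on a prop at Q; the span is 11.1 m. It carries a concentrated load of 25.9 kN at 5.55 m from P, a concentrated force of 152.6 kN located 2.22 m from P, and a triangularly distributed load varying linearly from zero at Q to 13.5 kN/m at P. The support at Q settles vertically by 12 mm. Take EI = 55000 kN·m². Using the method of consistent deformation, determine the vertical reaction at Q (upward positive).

Remove the prop at Q; the released (primary) structure is a cantilever built in at P.
Free-end deflection of the primary structure under the applied loading (downward +):
  point load 25.9 at a = 5.55: Pa²(3L − a)/(6EI) = 3690/EI
  point load 152.6 at a = 2.22: Pa²(3L − a)/(6EI) = 3896/EI
  triangular load, peak 13.5 at the fixed end: w₀L⁴/(30EI) = 6831/EI
  δ_0 = 14417/EI
Tip deflection under a unit load at Q: L³/(3EI) = 455.9/EI.
With EI = 55000 kN·m²: δ_0 = 0.26212 m and δ_{QQ} = 0.008289 m/kN.
Compatibility — the beam at Q must follow the support down by 0.012 m: δ_0 − R_Q·δ_{QQ} = 0.012, so R_Q = (0.26212 − 0.012)/0.008289 = 30.18 kN.

R_Q = 30.18 kN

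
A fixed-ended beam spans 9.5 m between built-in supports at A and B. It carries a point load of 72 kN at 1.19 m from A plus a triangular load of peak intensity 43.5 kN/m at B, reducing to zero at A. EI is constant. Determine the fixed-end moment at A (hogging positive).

M_A = 196.4 kN·m

Release both end moments; the primary structure is a simply-supported span AB with redundants M_A and M_B.
On the primary (simply-supported) span, the end slopes from the loading are:
  at A: point load 72 at a = 1.19: Pab(L + b)/(6LEI) = 222.5/EI
  at B: point load 72 at a = 1.19: Pab(L + a)/(6LEI) = 133.5/EI
  at A: triangular load, peak 43.5: 7w₀L³/(360EI) = 725.2/EI
  at B: triangular load, peak 43.5: w₀L³/(45EI) = 828.8/EI
  θ_A0 = 947.7/EI,  θ_B0 = 962.3/EI
Flexibility coefficients: a unit moment at one end gives L/(3EI) there and L/(6EI) at the far end, so f₁₁ = f₂₂ = 3.167/EI and f₁₂ = f₂₁ = 1.583/EI.
Compatibility — zero rotation at each built-in end:
  3.167 M_A + 1.583 M_B = 947.7
  1.583 M_A + 3.167 M_B = 962.3
Solving the pair gives M_A = 196.4 kN·m and M_B = 205.7 kN·m (hogging).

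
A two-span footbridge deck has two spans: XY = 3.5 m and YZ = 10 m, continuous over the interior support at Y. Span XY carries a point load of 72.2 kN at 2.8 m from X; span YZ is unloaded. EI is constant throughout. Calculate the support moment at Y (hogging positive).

M_Y = 9.434 kN·m

Take M_Y as the redundant. Released structure: two simple spans XY and YZ with a hinge at Y.
Discontinuity in slope at Y on the released structure — sum the simple-span end rotations:
  span XY: point load 72.2 at a = 2.8: Pab(L + a)/(6LEI) = 42.45/EI
  relative rotation θ_0 = (42.45 + 0)/EI = 42.45/EI
A unit hogging moment at Y produces rotation L₁/(3EI) + L₂/(3EI) = 4.5/EI.
Slope continuity at Y: θ_0 = M_Y·4.5/EI, so M_Y = 42.45/4.5 = 9.434 kN·m (hogging).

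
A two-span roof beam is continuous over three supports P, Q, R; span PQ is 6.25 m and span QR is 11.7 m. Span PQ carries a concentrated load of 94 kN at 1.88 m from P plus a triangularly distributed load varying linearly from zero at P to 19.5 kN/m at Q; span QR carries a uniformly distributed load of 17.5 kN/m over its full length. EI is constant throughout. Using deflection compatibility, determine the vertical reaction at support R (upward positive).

R_R = 81.79 kN

Release continuity at Q by inserting a hinge; the redundant is the internal moment M_Q. The primary structure is two simply-supported spans PQ and QR.
Discontinuity in slope at Q on the released structure — sum the simple-span end rotations:
  span PQ: point load 94 at a = 1.88: Pab(L + a)/(6LEI) = 167.4/EI
  span PQ: triangular load, peak 19.5: w₀L³/(45EI) = 105.8/EI
  span QR: UDL 17.5: wL³/(24EI) = 1168/EI
  relative rotation θ_0 = (273.2 + 1168)/EI = 1441/EI
A unit hogging moment at Q produces rotation L₁/(3EI) + L₂/(3EI) = 5.983/EI.
Compatibility: M_Q·(L₁+L₂)/(3EI) = θ_0, giving M_Q = 240.8 kN·m (hogging).
Span QR, ΣM about R: R_Q^{QR}·11.7 = 1198 + 240.8, so R_Q^{QR} = 123 kN and R_R = 204.8 − 123 = 81.79 kN.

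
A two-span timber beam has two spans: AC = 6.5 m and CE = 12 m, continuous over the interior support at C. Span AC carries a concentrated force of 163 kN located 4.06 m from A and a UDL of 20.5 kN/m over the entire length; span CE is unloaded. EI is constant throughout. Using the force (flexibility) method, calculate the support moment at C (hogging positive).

Insert a hinge at C; M_C is the redundant, and each span becomes simply supported.
Discontinuity in slope at C on the released structure — sum the simple-span end rotations:
  span AC: point load 163 at a = 4.06: Pab(L + a)/(6LEI) = 437.2/EI
  span AC: UDL 20.5: wL³/(24EI) = 234.6/EI
  relative rotation θ_0 = (671.8 + 0)/EI = 671.8/EI
A unit hogging moment at C produces rotation L₁/(3EI) + L₂/(3EI) = 6.167/EI.
Compatibility: M_C·(L₁+L₂)/(3EI) = θ_0, giving M_C = 108.9 kN·m (hogging).

M_C = 108.9 kN·m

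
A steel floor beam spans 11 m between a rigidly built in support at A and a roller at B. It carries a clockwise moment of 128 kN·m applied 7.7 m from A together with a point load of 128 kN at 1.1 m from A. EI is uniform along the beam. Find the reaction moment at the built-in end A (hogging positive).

M_A = 73.66 kN·m

Choose R_B as the redundant. The primary structure is the cantilever fixed at A.
Free-end deflection of the primary structure under the applied loading (downward +):
  clockwise couple 128 at a = 7.7: M₀a(2L − a)/(2EI) = 7047/EI
  point load 128 at a = 1.1: Pa²(3L − a)/(6EI) = 823.4/EI
  δ_0 = 7870/EI
Flexibility coefficient — unit upward force at B: δ_{BB} = L³/(3EI) = 443.7/EI.
Compatibility at B: δ_0 − R_B·δ_{BB} = 0, so R_B = 7870/443.7 = 17.74 kN.
Moment equilibrium about A: M_A = Σ(load moments about A) − R_B·L = 268.8 − 17.74×11 = 73.66 kN·m.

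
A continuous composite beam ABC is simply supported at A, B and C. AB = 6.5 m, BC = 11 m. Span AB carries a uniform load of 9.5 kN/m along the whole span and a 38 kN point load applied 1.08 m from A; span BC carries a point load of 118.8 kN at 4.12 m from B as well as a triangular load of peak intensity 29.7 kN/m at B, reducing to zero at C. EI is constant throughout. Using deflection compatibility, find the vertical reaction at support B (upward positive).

Release continuity at B by inserting a hinge; the redundant is the internal moment M_B. The primary structure is two simply-supported spans AB and BC.
Rotations at B on the released spans (each span's end-slope, ×1/EI):
  span AB: UDL 9.5: wL³/(24EI) = 108.7/EI
  span AB: point load 38 at a = 1.08: Pab(L + a)/(6LEI) = 43.23/EI
  span BC: point load 118.8 at a = 4.12: Pab(L + b)/(6LEI) = 912.3/EI
  span BC: triangular load, peak 29.7: w₀L³/(45EI) = 878.5/EI
  relative rotation θ_0 = (151.9 + 1791)/EI = 1943/EI
A unit hogging moment at B produces rotation L₁/(3EI) + L₂/(3EI) = 5.833/EI.
Slope continuity at B: θ_0 = M_B·5.833/EI, so M_B = 1943/5.833 = 333 kN·m (hogging).
Span AB, ΣM about A with M_B applied at B: R_B^{AB}·6.5 = 241.7 + 333, so R_B^{AB} = 88.42 kN and R_A = 99.75 − 88.42 = 11.33 kN.
Span BC, ΣM about C: R_B^{BC}·11 = 2015 + 333, so R_B^{BC} = 213.5 kN and R_C = 282.1 − 213.5 = 68.67 kN.
R_B = 88.42 + 213.5 = 301.9 kN.

R_B = 301.9 kN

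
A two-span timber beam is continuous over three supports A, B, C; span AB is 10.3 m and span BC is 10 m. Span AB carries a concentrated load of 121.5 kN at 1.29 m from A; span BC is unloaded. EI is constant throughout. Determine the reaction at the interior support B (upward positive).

Take M_B as the redundant. Released structure: two simple spans AB and BC with a hinge at B.
Discontinuity in slope at B on the released structure — sum the simple-span end rotations:
  span AB: point load 121.5 at a = 1.29: Pab(L + a)/(6LEI) = 264.8/EI
  relative rotation θ_0 = (264.8 + 0)/EI = 264.8/EI
A unit hogging moment at B produces rotation L₁/(3EI) + L₂/(3EI) = 6.767/EI.
Slope continuity at B: θ_0 = M_B·6.767/EI, so M_B = 264.8/6.767 = 39.14 kN·m (hogging).
Span AB, ΣM about A with M_B applied at B: R_B^{AB}·10.3 = 156.7 + 39.14, so R_B^{AB} = 19.02 kN and R_A = 121.5 − 19.02 = 102.5 kN.
Span BC, ΣM about C: R_B^{BC}·10 = 0 + 39.14, so R_B^{BC} = 3.914 kN and R_C = 0 − 3.914 = -3.914 kN.
R_B = 19.02 + 3.914 = 22.93 kN.

R_B = 22.93 kN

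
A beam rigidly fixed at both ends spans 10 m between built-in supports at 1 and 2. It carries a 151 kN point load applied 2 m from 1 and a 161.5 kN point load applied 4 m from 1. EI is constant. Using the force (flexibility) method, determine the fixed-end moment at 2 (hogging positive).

Take the two fixed-end moments M_1, M_2 as redundants; the released structure is the simple span 12.
On the primary (simply-supported) span, the end slopes from the loading are:
  at 1: point load 151 at a = 2: Pab(L + b)/(6LEI) = 724.8/EI
  at 2: point load 151 at a = 2: Pab(L + a)/(6LEI) = 483.2/EI
  at 1: point load 161.5 at a = 4: Pab(L + b)/(6LEI) = 1034/EI
  at 2: point load 161.5 at a = 4: Pab(L + a)/(6LEI) = 904.4/EI
  θ_10 = 1758/EI,  θ_20 = 1388/EI
Flexibility coefficients: a unit moment at one end gives L/(3EI) there and L/(6EI) at the far end, so f₁₁ = f₂₂ = 3.333/EI and f₁₂ = f₂₁ = 1.667/EI.
Compatibility — zero rotation at each built-in end:
  3.333 M_1 + 1.667 M_2 = 1758
  1.667 M_1 + 3.333 M_2 = 1388
Solving the pair gives M_1 = 425.8 kN·m and M_2 = 203.4 kN·m (hogging).

M_2 = 203.4 kN·m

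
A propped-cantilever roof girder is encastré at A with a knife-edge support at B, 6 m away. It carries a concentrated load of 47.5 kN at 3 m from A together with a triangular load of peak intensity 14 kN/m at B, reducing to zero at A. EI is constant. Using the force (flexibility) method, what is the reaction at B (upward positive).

R_B = 37.94 kN

Take the reaction at B as the redundant and release it; the primary structure is a cantilever fixed at A.
Free-end deflection of the primary structure under the applied loading (downward +):
  point load 47.5 at a = 3: Pa²(3L − a)/(6EI) = 1069/EI
  triangular load, peak 14 at the free end: 11w₀L⁴/(120EI) = 1663/EI
  δ_0 = 2732/EI
Flexibility coefficient — unit upward force at B: δ_{BB} = L³/(3EI) = 72/EI.
The prop prevents deflection at B: R_B = δ_0/δ_{BB} = 2732/72 = 37.94 kN.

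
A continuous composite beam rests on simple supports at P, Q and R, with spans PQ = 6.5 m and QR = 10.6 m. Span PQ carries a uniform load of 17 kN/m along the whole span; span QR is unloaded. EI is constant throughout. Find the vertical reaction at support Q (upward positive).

R_Q = 63.72 kN

Take M_Q as the redundant. Released structure: two simple spans PQ and QR with a hinge at Q.
Discontinuity in slope at Q on the released structure — sum the simple-span end rotations:
  span PQ: UDL 17: wL³/(24EI) = 194.5/EI
  relative rotation θ_0 = (194.5 + 0)/EI = 194.5/EI
A unit hogging moment at Q produces rotation L₁/(3EI) + L₂/(3EI) = 5.7/EI.
Slope continuity at Q: θ_0 = M_Q·5.7/EI, so M_Q = 194.5/5.7 = 34.13 kN·m (hogging).
Span PQ, ΣM about P with M_Q applied at Q: R_Q^{PQ}·6.5 = 359.1 + 34.13, so R_Q^{PQ} = 60.5 kN and R_P = 110.5 − 60.5 = 50 kN.
Span QR, ΣM about R: R_Q^{QR}·10.6 = 0 + 34.13, so R_Q^{QR} = 3.22 kN and R_R = 0 − 3.22 = -3.22 kN.
R_Q = 60.5 + 3.22 = 63.72 kN.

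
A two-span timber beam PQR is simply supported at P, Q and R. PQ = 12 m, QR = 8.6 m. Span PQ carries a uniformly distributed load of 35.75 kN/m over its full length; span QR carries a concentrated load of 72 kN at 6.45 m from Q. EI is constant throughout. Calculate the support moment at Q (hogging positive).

Insert a hinge at Q; M_Q is the redundant, and each span becomes simply supported.
End slopes at the hinge Q, treating each span as simply supported:
  span PQ: UDL 35.75: wL³/(24EI) = 2574/EI
  span QR: point load 72 at a = 6.45: Pab(L + b)/(6LEI) = 208/EI
  relative rotation θ_0 = (2574 + 208)/EI = 2782/EI
A unit hogging moment at Q produces rotation L₁/(3EI) + L₂/(3EI) = 6.867/EI.
Compatibility: M_Q·(L₁+L₂)/(3EI) = θ_0, giving M_Q = 405.1 kN·m (hogging).

M_Q = 405.1 kN·m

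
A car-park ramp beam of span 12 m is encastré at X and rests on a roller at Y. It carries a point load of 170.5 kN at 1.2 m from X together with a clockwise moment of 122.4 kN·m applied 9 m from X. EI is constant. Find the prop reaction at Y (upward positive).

Take the reaction at Y as the redundant and release it; the primary structure is a cantilever fixed at X.
Primary-structure tip deflection at Y by superposition:
  point load 170.5 at a = 1.2: Pa²(3L − a)/(6EI) = 1424/EI
  clockwise couple 122.4 at a = 9: M₀a(2L − a)/(2EI) = 8262/EI
  δ_0 = 9686/EI
Tip deflection under a unit load at Y: L³/(3EI) = 576/EI.
Compatibility at Y: δ_0 − R_Y·δ_{YY} = 0, so R_Y = 9686/576 = 16.82 kN.

R_Y = 16.82 kN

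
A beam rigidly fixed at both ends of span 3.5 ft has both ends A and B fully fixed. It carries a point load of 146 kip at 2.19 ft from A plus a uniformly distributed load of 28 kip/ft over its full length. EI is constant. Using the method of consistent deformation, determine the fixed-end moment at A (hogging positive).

M_A = 73.38 kip·ft

Take the two fixed-end moments M_A, M_B as redundants; the released structure is the simple span AB.
On the primary (simply-supported) span, the end slopes from the loading are:
  at A: point load 146 at a = 2.19: Pab(L + b)/(6LEI) = 95.94/EI
  at B: point load 146 at a = 2.19: Pab(L + a)/(6LEI) = 113.5/EI
  at A: UDL 28: wL³/(24EI) = 50.02/EI
  at B: UDL 28: wL³/(24EI) = 50.02/EI
  θ_A0 = 146/EI,  θ_B0 = 163.5/EI
Flexibility coefficients: a unit moment at one end gives L/(3EI) there and L/(6EI) at the far end, so f₁₁ = f₂₂ = 1.167/EI and f₁₂ = f₂₁ = 0.5833/EI.
Compatibility — zero rotation at each built-in end:
  1.167 M_A + 0.5833 M_B = 146
  0.5833 M_A + 1.167 M_B = 163.5
Solving the pair gives M_A = 73.38 kip·ft and M_B = 103.5 kip·ft (hogging).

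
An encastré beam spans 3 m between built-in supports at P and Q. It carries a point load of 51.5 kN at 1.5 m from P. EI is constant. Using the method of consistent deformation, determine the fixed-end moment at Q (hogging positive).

M_Q = 19.31 kN·m

Take the two fixed-end moments M_P, M_Q as redundants; the released structure is the simple span PQ.
On the primary (simply-supported) span, the end slopes from the loading are:
  at P: point load 51.5 at a = 1.5: Pab(L + b)/(6LEI) = 28.97/EI
  at Q: point load 51.5 at a = 1.5: Pab(L + a)/(6LEI) = 28.97/EI
  θ_P0 = 28.97/EI,  θ_Q0 = 28.97/EI
Flexibility coefficients: a unit moment at one end gives L/(3EI) there and L/(6EI) at the far end, so f₁₁ = f₂₂ = 1/EI and f₁₂ = f₂₁ = 0.5/EI.
Compatibility — zero rotation at each built-in end:
  1 M_P + 0.5 M_Q = 28.97
  0.5 M_P + 1 M_Q = 28.97
Solving the pair gives M_P = 19.31 kN·m and M_Q = 19.31 kN·m (hogging).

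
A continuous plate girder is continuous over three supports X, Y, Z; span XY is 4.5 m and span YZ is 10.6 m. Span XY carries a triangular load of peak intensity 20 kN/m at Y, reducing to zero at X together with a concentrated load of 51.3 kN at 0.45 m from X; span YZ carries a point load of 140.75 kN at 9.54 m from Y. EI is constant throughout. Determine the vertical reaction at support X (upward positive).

R_X = 47.1 kN

Take M_Y as the redundant. Released structure: two simple spans XY and YZ with a hinge at Y.
End slopes at the hinge Y, treating each span as simply supported:
  span XY: triangular load, peak 20: w₀L³/(45EI) = 40.5/EI
  span XY: point load 51.3 at a = 0.45: Pab(L + a)/(6LEI) = 17.14/EI
  span YZ: point load 140.75 at a = 9.54: Pab(L + b)/(6LEI) = 260.9/EI
  relative rotation θ_0 = (57.64 + 260.9)/EI = 318.6/EI
A unit hogging moment at Y produces rotation L₁/(3EI) + L₂/(3EI) = 5.033/EI.
Compatibility: M_Y·(L₁+L₂)/(3EI) = θ_0, giving M_Y = 63.29 kN·m (hogging).
Span XY, ΣM about X with M_Y applied at Y: R_Y^{XY}·4.5 = 158.1 + 63.29, so R_Y^{XY} = 49.2 kN and R_X = 96.3 − 49.2 = 47.1 kN.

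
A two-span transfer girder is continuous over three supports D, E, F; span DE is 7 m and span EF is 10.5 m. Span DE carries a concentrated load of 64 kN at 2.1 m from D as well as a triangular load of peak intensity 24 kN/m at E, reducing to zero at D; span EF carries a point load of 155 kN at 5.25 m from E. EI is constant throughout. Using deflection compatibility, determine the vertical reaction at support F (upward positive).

R_F = 54.75 kN

Release continuity at E by inserting a hinge; the redundant is the internal moment M_E. The primary structure is two simply-supported spans DE and EF.
Rotations at E on the released spans (each span's end-slope, ×1/EI):
  span DE: point load 64 at a = 2.1: Pab(L + a)/(6LEI) = 142.7/EI
  span DE: triangular load, peak 24: w₀L³/(45EI) = 182.9/EI
  span EF: point load 155 at a = 5.25: Pab(L + b)/(6LEI) = 1068/EI
  relative rotation θ_0 = (325.6 + 1068)/EI = 1394/EI
A unit hogging moment at E produces rotation L₁/(3EI) + L₂/(3EI) = 5.833/EI.
Slope continuity at E: θ_0 = M_E·5.833/EI, so M_E = 1394/5.833 = 238.9 kN·m (hogging).
Span EF, ΣM about F: R_E^{EF}·10.5 = 813.8 + 238.9, so R_E^{EF} = 100.3 kN and R_F = 155 − 100.3 = 54.75 kN.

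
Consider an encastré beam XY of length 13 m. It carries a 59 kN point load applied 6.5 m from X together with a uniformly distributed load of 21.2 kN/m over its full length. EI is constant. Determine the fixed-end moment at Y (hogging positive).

Release both end moments; the primary structure is a simply-supported span XY with redundants M_X and M_Y.
End rotations of the released simple span under the applied load (×1/EI):
  at X: point load 59 at a = 6.5: Pab(L + b)/(6LEI) = 623.2/EI
  at Y: point load 59 at a = 6.5: Pab(L + a)/(6LEI) = 623.2/EI
  at X: UDL 21.2: wL³/(24EI) = 1941/EI
  at Y: UDL 21.2: wL³/(24EI) = 1941/EI
  θ_X0 = 2564/EI,  θ_Y0 = 2564/EI
Flexibility coefficients: a unit moment at one end gives L/(3EI) there and L/(6EI) at the far end, so f₁₁ = f₂₂ = 4.333/EI and f₁₂ = f₂₁ = 2.167/EI.
Compatibility — zero rotation at each built-in end:
  4.333 M_X + 2.167 M_Y = 2564
  2.167 M_X + 4.333 M_Y = 2564
Solving the pair gives M_X = 394.4 kN·m and M_Y = 394.4 kN·m (hogging).

M_Y = 394.4 kN·m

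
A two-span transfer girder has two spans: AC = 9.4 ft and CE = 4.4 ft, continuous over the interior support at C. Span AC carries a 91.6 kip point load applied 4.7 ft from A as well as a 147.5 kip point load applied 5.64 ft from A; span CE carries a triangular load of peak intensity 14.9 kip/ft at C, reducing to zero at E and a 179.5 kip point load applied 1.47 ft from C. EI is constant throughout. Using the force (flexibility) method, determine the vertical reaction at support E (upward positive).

Take M_C as the redundant. Released structure: two simple spans AC and CE with a hinge at C.
Discontinuity in slope at C on the released structure — sum the simple-span end rotations:
  span AC: point load 91.6 at a = 4.7: Pab(L + a)/(6LEI) = 505.9/EI
  span AC: point load 147.5 at a = 5.64: Pab(L + a)/(6LEI) = 834.1/EI
  span CE: triangular load, peak 14.9: w₀L³/(45EI) = 28.21/EI
  span CE: point load 179.5 at a = 1.47: Pab(L + b)/(6LEI) = 214.7/EI
  relative rotation θ_0 = (1340 + 242.9)/EI = 1583/EI
A unit hogging moment at C produces rotation L₁/(3EI) + L₂/(3EI) = 4.6/EI.
Slope continuity at C: θ_0 = M_C·4.6/EI, so M_C = 1583/4.6 = 344.1 kip·ft (hogging).
Span CE, ΣM about E: R_C^{CE}·4.4 = 622.1 + 344.1, so R_C^{CE} = 219.6 kip and R_E = 212.3 − 219.6 = -7.308 kip.

R_E = -7.308 kip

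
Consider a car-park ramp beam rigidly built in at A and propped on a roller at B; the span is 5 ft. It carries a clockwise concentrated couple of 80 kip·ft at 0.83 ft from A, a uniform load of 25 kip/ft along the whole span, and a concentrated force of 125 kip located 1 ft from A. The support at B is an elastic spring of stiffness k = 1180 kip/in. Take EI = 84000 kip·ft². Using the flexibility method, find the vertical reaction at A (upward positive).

R_A = 196.4 kip

Remove the prop at B; the released (primary) structure is a cantilever built in at A.
Primary-structure tip deflection at B by superposition:
  clockwise couple 80 at a = 0.83: M₀a(2L − a)/(2EI) = 304.4/EI
  UDL 25: wL⁴/(8EI) = 1953/EI
  point load 125 at a = 1: Pa²(3L − a)/(6EI) = 291.7/EI
  δ_0 = 2549/EI
Tip deflection under a unit load at B: L³/(3EI) = 41.67/EI.
With EI = 84000 kip·ft²: δ_0 = 0.030348 ft and δ_{BB} = 0.000496 ft/kip.
Compatibility — the spring shortens by R_B/k under the reaction it provides: δ_0 − R_B·δ_{BB} = R_B/k. With 1/k = 1/(1180×12) ft/kip = 0.000071 ft/kip, R_B = δ_0 / (δ_{BB} + 1/k) = 0.030348 / (0.000496 + 0.000071) = 53.56 kip.
Vertical equilibrium: R_A = ΣP − R_B = 250 − 53.56 = 196.4 kip.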